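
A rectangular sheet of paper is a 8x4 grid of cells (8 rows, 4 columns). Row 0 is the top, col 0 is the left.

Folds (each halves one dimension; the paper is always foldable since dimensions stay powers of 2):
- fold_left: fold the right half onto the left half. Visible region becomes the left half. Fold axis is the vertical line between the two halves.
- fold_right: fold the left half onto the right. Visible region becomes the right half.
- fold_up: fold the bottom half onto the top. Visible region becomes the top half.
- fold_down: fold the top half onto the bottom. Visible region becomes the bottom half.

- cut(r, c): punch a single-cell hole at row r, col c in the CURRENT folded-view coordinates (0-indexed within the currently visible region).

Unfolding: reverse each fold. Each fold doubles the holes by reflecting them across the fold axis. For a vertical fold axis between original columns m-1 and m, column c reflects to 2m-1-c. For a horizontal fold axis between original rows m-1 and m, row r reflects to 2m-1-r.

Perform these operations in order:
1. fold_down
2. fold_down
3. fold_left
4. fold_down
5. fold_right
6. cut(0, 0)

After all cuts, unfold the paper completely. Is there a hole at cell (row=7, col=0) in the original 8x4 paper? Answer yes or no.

Answer: yes

Derivation:
Op 1 fold_down: fold axis h@4; visible region now rows[4,8) x cols[0,4) = 4x4
Op 2 fold_down: fold axis h@6; visible region now rows[6,8) x cols[0,4) = 2x4
Op 3 fold_left: fold axis v@2; visible region now rows[6,8) x cols[0,2) = 2x2
Op 4 fold_down: fold axis h@7; visible region now rows[7,8) x cols[0,2) = 1x2
Op 5 fold_right: fold axis v@1; visible region now rows[7,8) x cols[1,2) = 1x1
Op 6 cut(0, 0): punch at orig (7,1); cuts so far [(7, 1)]; region rows[7,8) x cols[1,2) = 1x1
Unfold 1 (reflect across v@1): 2 holes -> [(7, 0), (7, 1)]
Unfold 2 (reflect across h@7): 4 holes -> [(6, 0), (6, 1), (7, 0), (7, 1)]
Unfold 3 (reflect across v@2): 8 holes -> [(6, 0), (6, 1), (6, 2), (6, 3), (7, 0), (7, 1), (7, 2), (7, 3)]
Unfold 4 (reflect across h@6): 16 holes -> [(4, 0), (4, 1), (4, 2), (4, 3), (5, 0), (5, 1), (5, 2), (5, 3), (6, 0), (6, 1), (6, 2), (6, 3), (7, 0), (7, 1), (7, 2), (7, 3)]
Unfold 5 (reflect across h@4): 32 holes -> [(0, 0), (0, 1), (0, 2), (0, 3), (1, 0), (1, 1), (1, 2), (1, 3), (2, 0), (2, 1), (2, 2), (2, 3), (3, 0), (3, 1), (3, 2), (3, 3), (4, 0), (4, 1), (4, 2), (4, 3), (5, 0), (5, 1), (5, 2), (5, 3), (6, 0), (6, 1), (6, 2), (6, 3), (7, 0), (7, 1), (7, 2), (7, 3)]
Holes: [(0, 0), (0, 1), (0, 2), (0, 3), (1, 0), (1, 1), (1, 2), (1, 3), (2, 0), (2, 1), (2, 2), (2, 3), (3, 0), (3, 1), (3, 2), (3, 3), (4, 0), (4, 1), (4, 2), (4, 3), (5, 0), (5, 1), (5, 2), (5, 3), (6, 0), (6, 1), (6, 2), (6, 3), (7, 0), (7, 1), (7, 2), (7, 3)]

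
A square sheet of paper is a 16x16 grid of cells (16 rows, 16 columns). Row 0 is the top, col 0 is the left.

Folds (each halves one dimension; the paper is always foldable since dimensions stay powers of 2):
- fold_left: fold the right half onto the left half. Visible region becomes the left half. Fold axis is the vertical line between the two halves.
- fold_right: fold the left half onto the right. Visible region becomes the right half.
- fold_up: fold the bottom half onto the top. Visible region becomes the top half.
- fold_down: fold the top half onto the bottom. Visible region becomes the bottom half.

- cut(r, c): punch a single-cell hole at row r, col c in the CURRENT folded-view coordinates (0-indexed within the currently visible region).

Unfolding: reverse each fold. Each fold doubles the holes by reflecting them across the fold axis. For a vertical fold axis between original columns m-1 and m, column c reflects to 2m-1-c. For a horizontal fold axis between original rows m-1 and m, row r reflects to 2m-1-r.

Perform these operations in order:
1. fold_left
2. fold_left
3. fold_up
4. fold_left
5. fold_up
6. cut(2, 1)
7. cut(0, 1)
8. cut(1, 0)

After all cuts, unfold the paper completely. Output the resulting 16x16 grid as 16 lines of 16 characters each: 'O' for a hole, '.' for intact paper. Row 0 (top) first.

Op 1 fold_left: fold axis v@8; visible region now rows[0,16) x cols[0,8) = 16x8
Op 2 fold_left: fold axis v@4; visible region now rows[0,16) x cols[0,4) = 16x4
Op 3 fold_up: fold axis h@8; visible region now rows[0,8) x cols[0,4) = 8x4
Op 4 fold_left: fold axis v@2; visible region now rows[0,8) x cols[0,2) = 8x2
Op 5 fold_up: fold axis h@4; visible region now rows[0,4) x cols[0,2) = 4x2
Op 6 cut(2, 1): punch at orig (2,1); cuts so far [(2, 1)]; region rows[0,4) x cols[0,2) = 4x2
Op 7 cut(0, 1): punch at orig (0,1); cuts so far [(0, 1), (2, 1)]; region rows[0,4) x cols[0,2) = 4x2
Op 8 cut(1, 0): punch at orig (1,0); cuts so far [(0, 1), (1, 0), (2, 1)]; region rows[0,4) x cols[0,2) = 4x2
Unfold 1 (reflect across h@4): 6 holes -> [(0, 1), (1, 0), (2, 1), (5, 1), (6, 0), (7, 1)]
Unfold 2 (reflect across v@2): 12 holes -> [(0, 1), (0, 2), (1, 0), (1, 3), (2, 1), (2, 2), (5, 1), (5, 2), (6, 0), (6, 3), (7, 1), (7, 2)]
Unfold 3 (reflect across h@8): 24 holes -> [(0, 1), (0, 2), (1, 0), (1, 3), (2, 1), (2, 2), (5, 1), (5, 2), (6, 0), (6, 3), (7, 1), (7, 2), (8, 1), (8, 2), (9, 0), (9, 3), (10, 1), (10, 2), (13, 1), (13, 2), (14, 0), (14, 3), (15, 1), (15, 2)]
Unfold 4 (reflect across v@4): 48 holes -> [(0, 1), (0, 2), (0, 5), (0, 6), (1, 0), (1, 3), (1, 4), (1, 7), (2, 1), (2, 2), (2, 5), (2, 6), (5, 1), (5, 2), (5, 5), (5, 6), (6, 0), (6, 3), (6, 4), (6, 7), (7, 1), (7, 2), (7, 5), (7, 6), (8, 1), (8, 2), (8, 5), (8, 6), (9, 0), (9, 3), (9, 4), (9, 7), (10, 1), (10, 2), (10, 5), (10, 6), (13, 1), (13, 2), (13, 5), (13, 6), (14, 0), (14, 3), (14, 4), (14, 7), (15, 1), (15, 2), (15, 5), (15, 6)]
Unfold 5 (reflect across v@8): 96 holes -> [(0, 1), (0, 2), (0, 5), (0, 6), (0, 9), (0, 10), (0, 13), (0, 14), (1, 0), (1, 3), (1, 4), (1, 7), (1, 8), (1, 11), (1, 12), (1, 15), (2, 1), (2, 2), (2, 5), (2, 6), (2, 9), (2, 10), (2, 13), (2, 14), (5, 1), (5, 2), (5, 5), (5, 6), (5, 9), (5, 10), (5, 13), (5, 14), (6, 0), (6, 3), (6, 4), (6, 7), (6, 8), (6, 11), (6, 12), (6, 15), (7, 1), (7, 2), (7, 5), (7, 6), (7, 9), (7, 10), (7, 13), (7, 14), (8, 1), (8, 2), (8, 5), (8, 6), (8, 9), (8, 10), (8, 13), (8, 14), (9, 0), (9, 3), (9, 4), (9, 7), (9, 8), (9, 11), (9, 12), (9, 15), (10, 1), (10, 2), (10, 5), (10, 6), (10, 9), (10, 10), (10, 13), (10, 14), (13, 1), (13, 2), (13, 5), (13, 6), (13, 9), (13, 10), (13, 13), (13, 14), (14, 0), (14, 3), (14, 4), (14, 7), (14, 8), (14, 11), (14, 12), (14, 15), (15, 1), (15, 2), (15, 5), (15, 6), (15, 9), (15, 10), (15, 13), (15, 14)]

Answer: .OO..OO..OO..OO.
O..OO..OO..OO..O
.OO..OO..OO..OO.
................
................
.OO..OO..OO..OO.
O..OO..OO..OO..O
.OO..OO..OO..OO.
.OO..OO..OO..OO.
O..OO..OO..OO..O
.OO..OO..OO..OO.
................
................
.OO..OO..OO..OO.
O..OO..OO..OO..O
.OO..OO..OO..OO.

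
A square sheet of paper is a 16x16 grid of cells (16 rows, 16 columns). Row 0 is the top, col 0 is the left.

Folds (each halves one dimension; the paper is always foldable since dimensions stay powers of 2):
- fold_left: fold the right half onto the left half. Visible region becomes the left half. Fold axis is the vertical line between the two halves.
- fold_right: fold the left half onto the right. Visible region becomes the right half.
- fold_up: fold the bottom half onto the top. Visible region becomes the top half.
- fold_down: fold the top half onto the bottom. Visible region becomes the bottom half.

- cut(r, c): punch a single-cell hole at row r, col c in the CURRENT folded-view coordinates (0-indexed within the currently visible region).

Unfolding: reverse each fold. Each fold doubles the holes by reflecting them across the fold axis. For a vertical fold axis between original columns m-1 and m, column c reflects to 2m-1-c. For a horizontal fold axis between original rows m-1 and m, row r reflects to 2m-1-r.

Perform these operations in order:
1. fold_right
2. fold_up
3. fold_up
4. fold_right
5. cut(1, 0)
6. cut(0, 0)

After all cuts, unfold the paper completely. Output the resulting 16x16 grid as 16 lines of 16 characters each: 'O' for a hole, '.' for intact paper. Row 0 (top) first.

Answer: ...OO......OO...
...OO......OO...
................
................
................
................
...OO......OO...
...OO......OO...
...OO......OO...
...OO......OO...
................
................
................
................
...OO......OO...
...OO......OO...

Derivation:
Op 1 fold_right: fold axis v@8; visible region now rows[0,16) x cols[8,16) = 16x8
Op 2 fold_up: fold axis h@8; visible region now rows[0,8) x cols[8,16) = 8x8
Op 3 fold_up: fold axis h@4; visible region now rows[0,4) x cols[8,16) = 4x8
Op 4 fold_right: fold axis v@12; visible region now rows[0,4) x cols[12,16) = 4x4
Op 5 cut(1, 0): punch at orig (1,12); cuts so far [(1, 12)]; region rows[0,4) x cols[12,16) = 4x4
Op 6 cut(0, 0): punch at orig (0,12); cuts so far [(0, 12), (1, 12)]; region rows[0,4) x cols[12,16) = 4x4
Unfold 1 (reflect across v@12): 4 holes -> [(0, 11), (0, 12), (1, 11), (1, 12)]
Unfold 2 (reflect across h@4): 8 holes -> [(0, 11), (0, 12), (1, 11), (1, 12), (6, 11), (6, 12), (7, 11), (7, 12)]
Unfold 3 (reflect across h@8): 16 holes -> [(0, 11), (0, 12), (1, 11), (1, 12), (6, 11), (6, 12), (7, 11), (7, 12), (8, 11), (8, 12), (9, 11), (9, 12), (14, 11), (14, 12), (15, 11), (15, 12)]
Unfold 4 (reflect across v@8): 32 holes -> [(0, 3), (0, 4), (0, 11), (0, 12), (1, 3), (1, 4), (1, 11), (1, 12), (6, 3), (6, 4), (6, 11), (6, 12), (7, 3), (7, 4), (7, 11), (7, 12), (8, 3), (8, 4), (8, 11), (8, 12), (9, 3), (9, 4), (9, 11), (9, 12), (14, 3), (14, 4), (14, 11), (14, 12), (15, 3), (15, 4), (15, 11), (15, 12)]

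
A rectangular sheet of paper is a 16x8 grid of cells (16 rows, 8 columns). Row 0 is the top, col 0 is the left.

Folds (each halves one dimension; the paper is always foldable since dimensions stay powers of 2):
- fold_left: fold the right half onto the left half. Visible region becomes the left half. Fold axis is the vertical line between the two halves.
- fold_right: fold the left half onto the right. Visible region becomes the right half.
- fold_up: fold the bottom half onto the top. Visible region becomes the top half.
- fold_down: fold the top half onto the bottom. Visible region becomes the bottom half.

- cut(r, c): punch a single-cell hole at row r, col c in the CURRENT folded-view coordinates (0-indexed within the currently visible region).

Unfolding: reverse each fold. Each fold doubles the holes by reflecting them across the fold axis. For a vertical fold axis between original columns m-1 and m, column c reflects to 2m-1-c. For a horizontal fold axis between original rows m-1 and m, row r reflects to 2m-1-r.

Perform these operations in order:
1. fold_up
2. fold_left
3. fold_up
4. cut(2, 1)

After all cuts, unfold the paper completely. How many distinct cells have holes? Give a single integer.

Answer: 8

Derivation:
Op 1 fold_up: fold axis h@8; visible region now rows[0,8) x cols[0,8) = 8x8
Op 2 fold_left: fold axis v@4; visible region now rows[0,8) x cols[0,4) = 8x4
Op 3 fold_up: fold axis h@4; visible region now rows[0,4) x cols[0,4) = 4x4
Op 4 cut(2, 1): punch at orig (2,1); cuts so far [(2, 1)]; region rows[0,4) x cols[0,4) = 4x4
Unfold 1 (reflect across h@4): 2 holes -> [(2, 1), (5, 1)]
Unfold 2 (reflect across v@4): 4 holes -> [(2, 1), (2, 6), (5, 1), (5, 6)]
Unfold 3 (reflect across h@8): 8 holes -> [(2, 1), (2, 6), (5, 1), (5, 6), (10, 1), (10, 6), (13, 1), (13, 6)]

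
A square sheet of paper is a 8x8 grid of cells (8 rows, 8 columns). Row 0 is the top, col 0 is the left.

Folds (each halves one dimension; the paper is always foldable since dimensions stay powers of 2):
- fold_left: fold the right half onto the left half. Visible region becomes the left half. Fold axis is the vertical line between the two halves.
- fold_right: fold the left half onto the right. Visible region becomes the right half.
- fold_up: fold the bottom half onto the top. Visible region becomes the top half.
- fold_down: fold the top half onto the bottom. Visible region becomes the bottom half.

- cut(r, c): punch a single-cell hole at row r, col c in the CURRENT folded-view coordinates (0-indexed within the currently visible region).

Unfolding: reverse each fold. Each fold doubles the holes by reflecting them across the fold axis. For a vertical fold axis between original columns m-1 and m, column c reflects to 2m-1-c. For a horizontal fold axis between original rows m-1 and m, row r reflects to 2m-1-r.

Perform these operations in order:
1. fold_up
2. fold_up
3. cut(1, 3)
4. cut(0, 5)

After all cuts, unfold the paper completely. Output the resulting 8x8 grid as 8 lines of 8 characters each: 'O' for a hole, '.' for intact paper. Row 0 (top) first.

Op 1 fold_up: fold axis h@4; visible region now rows[0,4) x cols[0,8) = 4x8
Op 2 fold_up: fold axis h@2; visible region now rows[0,2) x cols[0,8) = 2x8
Op 3 cut(1, 3): punch at orig (1,3); cuts so far [(1, 3)]; region rows[0,2) x cols[0,8) = 2x8
Op 4 cut(0, 5): punch at orig (0,5); cuts so far [(0, 5), (1, 3)]; region rows[0,2) x cols[0,8) = 2x8
Unfold 1 (reflect across h@2): 4 holes -> [(0, 5), (1, 3), (2, 3), (3, 5)]
Unfold 2 (reflect across h@4): 8 holes -> [(0, 5), (1, 3), (2, 3), (3, 5), (4, 5), (5, 3), (6, 3), (7, 5)]

Answer: .....O..
...O....
...O....
.....O..
.....O..
...O....
...O....
.....O..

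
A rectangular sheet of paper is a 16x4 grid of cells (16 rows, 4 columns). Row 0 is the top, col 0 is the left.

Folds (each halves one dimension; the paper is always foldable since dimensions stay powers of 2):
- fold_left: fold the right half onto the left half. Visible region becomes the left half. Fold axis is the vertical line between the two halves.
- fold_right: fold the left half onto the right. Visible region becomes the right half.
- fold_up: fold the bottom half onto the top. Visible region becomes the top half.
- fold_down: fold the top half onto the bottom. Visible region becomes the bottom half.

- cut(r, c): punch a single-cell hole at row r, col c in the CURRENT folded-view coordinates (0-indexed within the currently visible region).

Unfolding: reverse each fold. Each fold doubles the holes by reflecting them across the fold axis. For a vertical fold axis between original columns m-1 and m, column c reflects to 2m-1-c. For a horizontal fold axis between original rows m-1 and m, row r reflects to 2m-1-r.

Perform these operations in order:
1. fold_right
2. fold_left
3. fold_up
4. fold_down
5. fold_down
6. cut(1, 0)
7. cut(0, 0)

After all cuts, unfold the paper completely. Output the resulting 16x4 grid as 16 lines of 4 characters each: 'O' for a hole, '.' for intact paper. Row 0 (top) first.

Op 1 fold_right: fold axis v@2; visible region now rows[0,16) x cols[2,4) = 16x2
Op 2 fold_left: fold axis v@3; visible region now rows[0,16) x cols[2,3) = 16x1
Op 3 fold_up: fold axis h@8; visible region now rows[0,8) x cols[2,3) = 8x1
Op 4 fold_down: fold axis h@4; visible region now rows[4,8) x cols[2,3) = 4x1
Op 5 fold_down: fold axis h@6; visible region now rows[6,8) x cols[2,3) = 2x1
Op 6 cut(1, 0): punch at orig (7,2); cuts so far [(7, 2)]; region rows[6,8) x cols[2,3) = 2x1
Op 7 cut(0, 0): punch at orig (6,2); cuts so far [(6, 2), (7, 2)]; region rows[6,8) x cols[2,3) = 2x1
Unfold 1 (reflect across h@6): 4 holes -> [(4, 2), (5, 2), (6, 2), (7, 2)]
Unfold 2 (reflect across h@4): 8 holes -> [(0, 2), (1, 2), (2, 2), (3, 2), (4, 2), (5, 2), (6, 2), (7, 2)]
Unfold 3 (reflect across h@8): 16 holes -> [(0, 2), (1, 2), (2, 2), (3, 2), (4, 2), (5, 2), (6, 2), (7, 2), (8, 2), (9, 2), (10, 2), (11, 2), (12, 2), (13, 2), (14, 2), (15, 2)]
Unfold 4 (reflect across v@3): 32 holes -> [(0, 2), (0, 3), (1, 2), (1, 3), (2, 2), (2, 3), (3, 2), (3, 3), (4, 2), (4, 3), (5, 2), (5, 3), (6, 2), (6, 3), (7, 2), (7, 3), (8, 2), (8, 3), (9, 2), (9, 3), (10, 2), (10, 3), (11, 2), (11, 3), (12, 2), (12, 3), (13, 2), (13, 3), (14, 2), (14, 3), (15, 2), (15, 3)]
Unfold 5 (reflect across v@2): 64 holes -> [(0, 0), (0, 1), (0, 2), (0, 3), (1, 0), (1, 1), (1, 2), (1, 3), (2, 0), (2, 1), (2, 2), (2, 3), (3, 0), (3, 1), (3, 2), (3, 3), (4, 0), (4, 1), (4, 2), (4, 3), (5, 0), (5, 1), (5, 2), (5, 3), (6, 0), (6, 1), (6, 2), (6, 3), (7, 0), (7, 1), (7, 2), (7, 3), (8, 0), (8, 1), (8, 2), (8, 3), (9, 0), (9, 1), (9, 2), (9, 3), (10, 0), (10, 1), (10, 2), (10, 3), (11, 0), (11, 1), (11, 2), (11, 3), (12, 0), (12, 1), (12, 2), (12, 3), (13, 0), (13, 1), (13, 2), (13, 3), (14, 0), (14, 1), (14, 2), (14, 3), (15, 0), (15, 1), (15, 2), (15, 3)]

Answer: OOOO
OOOO
OOOO
OOOO
OOOO
OOOO
OOOO
OOOO
OOOO
OOOO
OOOO
OOOO
OOOO
OOOO
OOOO
OOOO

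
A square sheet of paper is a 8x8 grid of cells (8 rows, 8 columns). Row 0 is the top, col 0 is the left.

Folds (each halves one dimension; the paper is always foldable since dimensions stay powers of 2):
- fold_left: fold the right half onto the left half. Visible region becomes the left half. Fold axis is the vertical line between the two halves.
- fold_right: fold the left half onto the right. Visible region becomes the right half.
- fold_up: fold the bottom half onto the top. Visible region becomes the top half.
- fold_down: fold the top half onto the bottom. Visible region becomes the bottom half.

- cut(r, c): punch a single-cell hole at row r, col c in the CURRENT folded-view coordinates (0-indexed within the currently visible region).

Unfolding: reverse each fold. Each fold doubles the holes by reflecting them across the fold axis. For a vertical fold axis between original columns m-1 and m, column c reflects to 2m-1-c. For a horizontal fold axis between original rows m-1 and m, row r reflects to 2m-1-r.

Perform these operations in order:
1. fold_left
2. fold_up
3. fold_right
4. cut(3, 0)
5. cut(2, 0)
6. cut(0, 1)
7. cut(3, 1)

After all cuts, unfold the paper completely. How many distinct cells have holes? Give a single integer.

Answer: 32

Derivation:
Op 1 fold_left: fold axis v@4; visible region now rows[0,8) x cols[0,4) = 8x4
Op 2 fold_up: fold axis h@4; visible region now rows[0,4) x cols[0,4) = 4x4
Op 3 fold_right: fold axis v@2; visible region now rows[0,4) x cols[2,4) = 4x2
Op 4 cut(3, 0): punch at orig (3,2); cuts so far [(3, 2)]; region rows[0,4) x cols[2,4) = 4x2
Op 5 cut(2, 0): punch at orig (2,2); cuts so far [(2, 2), (3, 2)]; region rows[0,4) x cols[2,4) = 4x2
Op 6 cut(0, 1): punch at orig (0,3); cuts so far [(0, 3), (2, 2), (3, 2)]; region rows[0,4) x cols[2,4) = 4x2
Op 7 cut(3, 1): punch at orig (3,3); cuts so far [(0, 3), (2, 2), (3, 2), (3, 3)]; region rows[0,4) x cols[2,4) = 4x2
Unfold 1 (reflect across v@2): 8 holes -> [(0, 0), (0, 3), (2, 1), (2, 2), (3, 0), (3, 1), (3, 2), (3, 3)]
Unfold 2 (reflect across h@4): 16 holes -> [(0, 0), (0, 3), (2, 1), (2, 2), (3, 0), (3, 1), (3, 2), (3, 3), (4, 0), (4, 1), (4, 2), (4, 3), (5, 1), (5, 2), (7, 0), (7, 3)]
Unfold 3 (reflect across v@4): 32 holes -> [(0, 0), (0, 3), (0, 4), (0, 7), (2, 1), (2, 2), (2, 5), (2, 6), (3, 0), (3, 1), (3, 2), (3, 3), (3, 4), (3, 5), (3, 6), (3, 7), (4, 0), (4, 1), (4, 2), (4, 3), (4, 4), (4, 5), (4, 6), (4, 7), (5, 1), (5, 2), (5, 5), (5, 6), (7, 0), (7, 3), (7, 4), (7, 7)]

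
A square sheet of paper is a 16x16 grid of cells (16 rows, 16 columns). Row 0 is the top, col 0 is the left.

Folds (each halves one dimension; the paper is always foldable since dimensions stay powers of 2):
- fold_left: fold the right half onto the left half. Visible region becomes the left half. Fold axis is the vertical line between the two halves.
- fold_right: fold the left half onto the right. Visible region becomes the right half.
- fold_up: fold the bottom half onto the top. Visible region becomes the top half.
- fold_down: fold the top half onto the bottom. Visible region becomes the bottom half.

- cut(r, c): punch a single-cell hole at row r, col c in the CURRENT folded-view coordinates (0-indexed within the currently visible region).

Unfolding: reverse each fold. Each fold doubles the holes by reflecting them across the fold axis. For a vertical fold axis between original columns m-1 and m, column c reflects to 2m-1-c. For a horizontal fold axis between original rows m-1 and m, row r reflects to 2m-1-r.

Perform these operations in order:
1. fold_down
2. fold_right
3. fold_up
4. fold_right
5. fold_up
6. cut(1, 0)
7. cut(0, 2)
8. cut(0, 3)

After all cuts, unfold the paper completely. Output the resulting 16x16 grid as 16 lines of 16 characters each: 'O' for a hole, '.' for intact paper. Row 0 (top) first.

Answer: OO....OOOO....OO
...OO......OO...
...OO......OO...
OO....OOOO....OO
OO....OOOO....OO
...OO......OO...
...OO......OO...
OO....OOOO....OO
OO....OOOO....OO
...OO......OO...
...OO......OO...
OO....OOOO....OO
OO....OOOO....OO
...OO......OO...
...OO......OO...
OO....OOOO....OO

Derivation:
Op 1 fold_down: fold axis h@8; visible region now rows[8,16) x cols[0,16) = 8x16
Op 2 fold_right: fold axis v@8; visible region now rows[8,16) x cols[8,16) = 8x8
Op 3 fold_up: fold axis h@12; visible region now rows[8,12) x cols[8,16) = 4x8
Op 4 fold_right: fold axis v@12; visible region now rows[8,12) x cols[12,16) = 4x4
Op 5 fold_up: fold axis h@10; visible region now rows[8,10) x cols[12,16) = 2x4
Op 6 cut(1, 0): punch at orig (9,12); cuts so far [(9, 12)]; region rows[8,10) x cols[12,16) = 2x4
Op 7 cut(0, 2): punch at orig (8,14); cuts so far [(8, 14), (9, 12)]; region rows[8,10) x cols[12,16) = 2x4
Op 8 cut(0, 3): punch at orig (8,15); cuts so far [(8, 14), (8, 15), (9, 12)]; region rows[8,10) x cols[12,16) = 2x4
Unfold 1 (reflect across h@10): 6 holes -> [(8, 14), (8, 15), (9, 12), (10, 12), (11, 14), (11, 15)]
Unfold 2 (reflect across v@12): 12 holes -> [(8, 8), (8, 9), (8, 14), (8, 15), (9, 11), (9, 12), (10, 11), (10, 12), (11, 8), (11, 9), (11, 14), (11, 15)]
Unfold 3 (reflect across h@12): 24 holes -> [(8, 8), (8, 9), (8, 14), (8, 15), (9, 11), (9, 12), (10, 11), (10, 12), (11, 8), (11, 9), (11, 14), (11, 15), (12, 8), (12, 9), (12, 14), (12, 15), (13, 11), (13, 12), (14, 11), (14, 12), (15, 8), (15, 9), (15, 14), (15, 15)]
Unfold 4 (reflect across v@8): 48 holes -> [(8, 0), (8, 1), (8, 6), (8, 7), (8, 8), (8, 9), (8, 14), (8, 15), (9, 3), (9, 4), (9, 11), (9, 12), (10, 3), (10, 4), (10, 11), (10, 12), (11, 0), (11, 1), (11, 6), (11, 7), (11, 8), (11, 9), (11, 14), (11, 15), (12, 0), (12, 1), (12, 6), (12, 7), (12, 8), (12, 9), (12, 14), (12, 15), (13, 3), (13, 4), (13, 11), (13, 12), (14, 3), (14, 4), (14, 11), (14, 12), (15, 0), (15, 1), (15, 6), (15, 7), (15, 8), (15, 9), (15, 14), (15, 15)]
Unfold 5 (reflect across h@8): 96 holes -> [(0, 0), (0, 1), (0, 6), (0, 7), (0, 8), (0, 9), (0, 14), (0, 15), (1, 3), (1, 4), (1, 11), (1, 12), (2, 3), (2, 4), (2, 11), (2, 12), (3, 0), (3, 1), (3, 6), (3, 7), (3, 8), (3, 9), (3, 14), (3, 15), (4, 0), (4, 1), (4, 6), (4, 7), (4, 8), (4, 9), (4, 14), (4, 15), (5, 3), (5, 4), (5, 11), (5, 12), (6, 3), (6, 4), (6, 11), (6, 12), (7, 0), (7, 1), (7, 6), (7, 7), (7, 8), (7, 9), (7, 14), (7, 15), (8, 0), (8, 1), (8, 6), (8, 7), (8, 8), (8, 9), (8, 14), (8, 15), (9, 3), (9, 4), (9, 11), (9, 12), (10, 3), (10, 4), (10, 11), (10, 12), (11, 0), (11, 1), (11, 6), (11, 7), (11, 8), (11, 9), (11, 14), (11, 15), (12, 0), (12, 1), (12, 6), (12, 7), (12, 8), (12, 9), (12, 14), (12, 15), (13, 3), (13, 4), (13, 11), (13, 12), (14, 3), (14, 4), (14, 11), (14, 12), (15, 0), (15, 1), (15, 6), (15, 7), (15, 8), (15, 9), (15, 14), (15, 15)]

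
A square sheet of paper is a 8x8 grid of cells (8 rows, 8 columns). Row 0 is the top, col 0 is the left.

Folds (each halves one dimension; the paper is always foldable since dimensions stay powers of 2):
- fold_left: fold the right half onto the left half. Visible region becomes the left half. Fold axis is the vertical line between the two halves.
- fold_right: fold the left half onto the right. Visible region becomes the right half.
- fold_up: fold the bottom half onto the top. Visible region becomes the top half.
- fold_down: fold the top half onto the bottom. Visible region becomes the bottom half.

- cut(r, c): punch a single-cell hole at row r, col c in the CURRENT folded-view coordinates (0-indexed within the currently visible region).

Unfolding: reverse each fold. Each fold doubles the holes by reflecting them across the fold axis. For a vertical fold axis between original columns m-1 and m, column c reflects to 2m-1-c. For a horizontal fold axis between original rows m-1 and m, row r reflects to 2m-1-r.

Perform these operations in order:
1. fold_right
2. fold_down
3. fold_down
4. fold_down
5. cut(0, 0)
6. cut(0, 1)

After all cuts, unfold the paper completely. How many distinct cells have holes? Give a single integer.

Op 1 fold_right: fold axis v@4; visible region now rows[0,8) x cols[4,8) = 8x4
Op 2 fold_down: fold axis h@4; visible region now rows[4,8) x cols[4,8) = 4x4
Op 3 fold_down: fold axis h@6; visible region now rows[6,8) x cols[4,8) = 2x4
Op 4 fold_down: fold axis h@7; visible region now rows[7,8) x cols[4,8) = 1x4
Op 5 cut(0, 0): punch at orig (7,4); cuts so far [(7, 4)]; region rows[7,8) x cols[4,8) = 1x4
Op 6 cut(0, 1): punch at orig (7,5); cuts so far [(7, 4), (7, 5)]; region rows[7,8) x cols[4,8) = 1x4
Unfold 1 (reflect across h@7): 4 holes -> [(6, 4), (6, 5), (7, 4), (7, 5)]
Unfold 2 (reflect across h@6): 8 holes -> [(4, 4), (4, 5), (5, 4), (5, 5), (6, 4), (6, 5), (7, 4), (7, 5)]
Unfold 3 (reflect across h@4): 16 holes -> [(0, 4), (0, 5), (1, 4), (1, 5), (2, 4), (2, 5), (3, 4), (3, 5), (4, 4), (4, 5), (5, 4), (5, 5), (6, 4), (6, 5), (7, 4), (7, 5)]
Unfold 4 (reflect across v@4): 32 holes -> [(0, 2), (0, 3), (0, 4), (0, 5), (1, 2), (1, 3), (1, 4), (1, 5), (2, 2), (2, 3), (2, 4), (2, 5), (3, 2), (3, 3), (3, 4), (3, 5), (4, 2), (4, 3), (4, 4), (4, 5), (5, 2), (5, 3), (5, 4), (5, 5), (6, 2), (6, 3), (6, 4), (6, 5), (7, 2), (7, 3), (7, 4), (7, 5)]

Answer: 32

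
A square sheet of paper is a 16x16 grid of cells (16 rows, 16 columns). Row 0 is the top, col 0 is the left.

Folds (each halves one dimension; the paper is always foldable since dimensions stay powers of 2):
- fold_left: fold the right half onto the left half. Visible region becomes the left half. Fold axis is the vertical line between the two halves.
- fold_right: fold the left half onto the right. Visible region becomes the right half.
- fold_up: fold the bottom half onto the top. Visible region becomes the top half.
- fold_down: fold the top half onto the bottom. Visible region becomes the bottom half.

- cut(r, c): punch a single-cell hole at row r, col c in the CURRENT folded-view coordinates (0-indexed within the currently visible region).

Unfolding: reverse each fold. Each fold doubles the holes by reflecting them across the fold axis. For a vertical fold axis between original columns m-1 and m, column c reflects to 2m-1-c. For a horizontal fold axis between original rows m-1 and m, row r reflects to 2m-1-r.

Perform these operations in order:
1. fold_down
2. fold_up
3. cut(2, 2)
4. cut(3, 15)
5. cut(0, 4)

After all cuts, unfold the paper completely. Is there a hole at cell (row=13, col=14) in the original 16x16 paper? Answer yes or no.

Answer: no

Derivation:
Op 1 fold_down: fold axis h@8; visible region now rows[8,16) x cols[0,16) = 8x16
Op 2 fold_up: fold axis h@12; visible region now rows[8,12) x cols[0,16) = 4x16
Op 3 cut(2, 2): punch at orig (10,2); cuts so far [(10, 2)]; region rows[8,12) x cols[0,16) = 4x16
Op 4 cut(3, 15): punch at orig (11,15); cuts so far [(10, 2), (11, 15)]; region rows[8,12) x cols[0,16) = 4x16
Op 5 cut(0, 4): punch at orig (8,4); cuts so far [(8, 4), (10, 2), (11, 15)]; region rows[8,12) x cols[0,16) = 4x16
Unfold 1 (reflect across h@12): 6 holes -> [(8, 4), (10, 2), (11, 15), (12, 15), (13, 2), (15, 4)]
Unfold 2 (reflect across h@8): 12 holes -> [(0, 4), (2, 2), (3, 15), (4, 15), (5, 2), (7, 4), (8, 4), (10, 2), (11, 15), (12, 15), (13, 2), (15, 4)]
Holes: [(0, 4), (2, 2), (3, 15), (4, 15), (5, 2), (7, 4), (8, 4), (10, 2), (11, 15), (12, 15), (13, 2), (15, 4)]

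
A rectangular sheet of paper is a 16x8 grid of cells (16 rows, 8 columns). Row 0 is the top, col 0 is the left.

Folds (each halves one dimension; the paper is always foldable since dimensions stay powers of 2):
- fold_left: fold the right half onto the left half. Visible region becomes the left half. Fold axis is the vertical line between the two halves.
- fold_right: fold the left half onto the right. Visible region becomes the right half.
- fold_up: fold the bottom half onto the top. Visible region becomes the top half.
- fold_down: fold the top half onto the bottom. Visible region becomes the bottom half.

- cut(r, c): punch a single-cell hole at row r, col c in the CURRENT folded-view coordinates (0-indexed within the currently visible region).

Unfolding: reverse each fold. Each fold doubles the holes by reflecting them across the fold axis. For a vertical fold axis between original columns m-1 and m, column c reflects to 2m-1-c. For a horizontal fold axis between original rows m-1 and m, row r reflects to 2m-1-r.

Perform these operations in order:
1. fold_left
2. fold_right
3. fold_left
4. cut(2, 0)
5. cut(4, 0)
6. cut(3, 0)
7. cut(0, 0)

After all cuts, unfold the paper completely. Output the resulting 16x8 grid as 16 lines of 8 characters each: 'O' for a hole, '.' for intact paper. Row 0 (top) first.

Op 1 fold_left: fold axis v@4; visible region now rows[0,16) x cols[0,4) = 16x4
Op 2 fold_right: fold axis v@2; visible region now rows[0,16) x cols[2,4) = 16x2
Op 3 fold_left: fold axis v@3; visible region now rows[0,16) x cols[2,3) = 16x1
Op 4 cut(2, 0): punch at orig (2,2); cuts so far [(2, 2)]; region rows[0,16) x cols[2,3) = 16x1
Op 5 cut(4, 0): punch at orig (4,2); cuts so far [(2, 2), (4, 2)]; region rows[0,16) x cols[2,3) = 16x1
Op 6 cut(3, 0): punch at orig (3,2); cuts so far [(2, 2), (3, 2), (4, 2)]; region rows[0,16) x cols[2,3) = 16x1
Op 7 cut(0, 0): punch at orig (0,2); cuts so far [(0, 2), (2, 2), (3, 2), (4, 2)]; region rows[0,16) x cols[2,3) = 16x1
Unfold 1 (reflect across v@3): 8 holes -> [(0, 2), (0, 3), (2, 2), (2, 3), (3, 2), (3, 3), (4, 2), (4, 3)]
Unfold 2 (reflect across v@2): 16 holes -> [(0, 0), (0, 1), (0, 2), (0, 3), (2, 0), (2, 1), (2, 2), (2, 3), (3, 0), (3, 1), (3, 2), (3, 3), (4, 0), (4, 1), (4, 2), (4, 3)]
Unfold 3 (reflect across v@4): 32 holes -> [(0, 0), (0, 1), (0, 2), (0, 3), (0, 4), (0, 5), (0, 6), (0, 7), (2, 0), (2, 1), (2, 2), (2, 3), (2, 4), (2, 5), (2, 6), (2, 7), (3, 0), (3, 1), (3, 2), (3, 3), (3, 4), (3, 5), (3, 6), (3, 7), (4, 0), (4, 1), (4, 2), (4, 3), (4, 4), (4, 5), (4, 6), (4, 7)]

Answer: OOOOOOOO
........
OOOOOOOO
OOOOOOOO
OOOOOOOO
........
........
........
........
........
........
........
........
........
........
........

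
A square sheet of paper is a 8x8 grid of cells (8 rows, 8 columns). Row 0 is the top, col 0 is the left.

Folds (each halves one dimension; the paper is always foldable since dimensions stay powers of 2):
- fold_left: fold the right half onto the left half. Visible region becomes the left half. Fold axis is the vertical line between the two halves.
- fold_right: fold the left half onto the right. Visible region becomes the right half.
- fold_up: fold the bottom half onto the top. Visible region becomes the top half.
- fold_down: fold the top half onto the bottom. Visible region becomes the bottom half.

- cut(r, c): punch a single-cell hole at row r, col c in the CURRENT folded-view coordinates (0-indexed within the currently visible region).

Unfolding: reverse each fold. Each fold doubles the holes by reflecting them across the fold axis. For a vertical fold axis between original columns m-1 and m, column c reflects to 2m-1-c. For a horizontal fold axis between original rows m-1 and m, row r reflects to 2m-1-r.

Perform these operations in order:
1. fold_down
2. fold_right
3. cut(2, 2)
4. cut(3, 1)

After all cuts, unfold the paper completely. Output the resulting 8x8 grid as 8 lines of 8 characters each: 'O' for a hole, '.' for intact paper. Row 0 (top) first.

Answer: ..O..O..
.O....O.
........
........
........
........
.O....O.
..O..O..

Derivation:
Op 1 fold_down: fold axis h@4; visible region now rows[4,8) x cols[0,8) = 4x8
Op 2 fold_right: fold axis v@4; visible region now rows[4,8) x cols[4,8) = 4x4
Op 3 cut(2, 2): punch at orig (6,6); cuts so far [(6, 6)]; region rows[4,8) x cols[4,8) = 4x4
Op 4 cut(3, 1): punch at orig (7,5); cuts so far [(6, 6), (7, 5)]; region rows[4,8) x cols[4,8) = 4x4
Unfold 1 (reflect across v@4): 4 holes -> [(6, 1), (6, 6), (7, 2), (7, 5)]
Unfold 2 (reflect across h@4): 8 holes -> [(0, 2), (0, 5), (1, 1), (1, 6), (6, 1), (6, 6), (7, 2), (7, 5)]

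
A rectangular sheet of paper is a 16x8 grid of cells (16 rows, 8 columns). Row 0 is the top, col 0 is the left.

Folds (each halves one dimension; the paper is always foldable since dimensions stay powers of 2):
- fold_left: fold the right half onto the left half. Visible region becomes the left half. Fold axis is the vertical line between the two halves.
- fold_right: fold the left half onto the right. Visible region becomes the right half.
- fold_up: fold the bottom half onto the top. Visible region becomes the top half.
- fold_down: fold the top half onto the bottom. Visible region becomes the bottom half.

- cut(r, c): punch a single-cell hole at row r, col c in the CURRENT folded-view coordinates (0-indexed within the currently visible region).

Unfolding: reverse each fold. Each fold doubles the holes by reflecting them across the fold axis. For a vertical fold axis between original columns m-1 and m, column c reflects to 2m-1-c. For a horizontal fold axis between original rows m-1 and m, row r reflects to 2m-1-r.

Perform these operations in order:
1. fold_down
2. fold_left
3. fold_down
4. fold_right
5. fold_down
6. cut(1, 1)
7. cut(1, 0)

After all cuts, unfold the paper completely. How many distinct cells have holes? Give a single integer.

Op 1 fold_down: fold axis h@8; visible region now rows[8,16) x cols[0,8) = 8x8
Op 2 fold_left: fold axis v@4; visible region now rows[8,16) x cols[0,4) = 8x4
Op 3 fold_down: fold axis h@12; visible region now rows[12,16) x cols[0,4) = 4x4
Op 4 fold_right: fold axis v@2; visible region now rows[12,16) x cols[2,4) = 4x2
Op 5 fold_down: fold axis h@14; visible region now rows[14,16) x cols[2,4) = 2x2
Op 6 cut(1, 1): punch at orig (15,3); cuts so far [(15, 3)]; region rows[14,16) x cols[2,4) = 2x2
Op 7 cut(1, 0): punch at orig (15,2); cuts so far [(15, 2), (15, 3)]; region rows[14,16) x cols[2,4) = 2x2
Unfold 1 (reflect across h@14): 4 holes -> [(12, 2), (12, 3), (15, 2), (15, 3)]
Unfold 2 (reflect across v@2): 8 holes -> [(12, 0), (12, 1), (12, 2), (12, 3), (15, 0), (15, 1), (15, 2), (15, 3)]
Unfold 3 (reflect across h@12): 16 holes -> [(8, 0), (8, 1), (8, 2), (8, 3), (11, 0), (11, 1), (11, 2), (11, 3), (12, 0), (12, 1), (12, 2), (12, 3), (15, 0), (15, 1), (15, 2), (15, 3)]
Unfold 4 (reflect across v@4): 32 holes -> [(8, 0), (8, 1), (8, 2), (8, 3), (8, 4), (8, 5), (8, 6), (8, 7), (11, 0), (11, 1), (11, 2), (11, 3), (11, 4), (11, 5), (11, 6), (11, 7), (12, 0), (12, 1), (12, 2), (12, 3), (12, 4), (12, 5), (12, 6), (12, 7), (15, 0), (15, 1), (15, 2), (15, 3), (15, 4), (15, 5), (15, 6), (15, 7)]
Unfold 5 (reflect across h@8): 64 holes -> [(0, 0), (0, 1), (0, 2), (0, 3), (0, 4), (0, 5), (0, 6), (0, 7), (3, 0), (3, 1), (3, 2), (3, 3), (3, 4), (3, 5), (3, 6), (3, 7), (4, 0), (4, 1), (4, 2), (4, 3), (4, 4), (4, 5), (4, 6), (4, 7), (7, 0), (7, 1), (7, 2), (7, 3), (7, 4), (7, 5), (7, 6), (7, 7), (8, 0), (8, 1), (8, 2), (8, 3), (8, 4), (8, 5), (8, 6), (8, 7), (11, 0), (11, 1), (11, 2), (11, 3), (11, 4), (11, 5), (11, 6), (11, 7), (12, 0), (12, 1), (12, 2), (12, 3), (12, 4), (12, 5), (12, 6), (12, 7), (15, 0), (15, 1), (15, 2), (15, 3), (15, 4), (15, 5), (15, 6), (15, 7)]

Answer: 64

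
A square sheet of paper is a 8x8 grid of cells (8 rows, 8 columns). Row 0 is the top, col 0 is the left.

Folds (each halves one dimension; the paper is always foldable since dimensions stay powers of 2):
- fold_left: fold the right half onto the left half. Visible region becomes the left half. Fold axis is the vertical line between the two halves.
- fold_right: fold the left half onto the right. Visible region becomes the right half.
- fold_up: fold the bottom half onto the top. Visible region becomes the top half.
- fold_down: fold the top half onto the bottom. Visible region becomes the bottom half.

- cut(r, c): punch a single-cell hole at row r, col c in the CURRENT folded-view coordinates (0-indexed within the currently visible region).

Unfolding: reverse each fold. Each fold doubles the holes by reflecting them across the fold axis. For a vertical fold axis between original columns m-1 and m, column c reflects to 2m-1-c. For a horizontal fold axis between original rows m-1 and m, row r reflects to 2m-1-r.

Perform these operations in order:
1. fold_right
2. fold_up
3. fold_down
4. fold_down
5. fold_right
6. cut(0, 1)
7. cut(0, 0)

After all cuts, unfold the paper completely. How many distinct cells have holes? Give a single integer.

Op 1 fold_right: fold axis v@4; visible region now rows[0,8) x cols[4,8) = 8x4
Op 2 fold_up: fold axis h@4; visible region now rows[0,4) x cols[4,8) = 4x4
Op 3 fold_down: fold axis h@2; visible region now rows[2,4) x cols[4,8) = 2x4
Op 4 fold_down: fold axis h@3; visible region now rows[3,4) x cols[4,8) = 1x4
Op 5 fold_right: fold axis v@6; visible region now rows[3,4) x cols[6,8) = 1x2
Op 6 cut(0, 1): punch at orig (3,7); cuts so far [(3, 7)]; region rows[3,4) x cols[6,8) = 1x2
Op 7 cut(0, 0): punch at orig (3,6); cuts so far [(3, 6), (3, 7)]; region rows[3,4) x cols[6,8) = 1x2
Unfold 1 (reflect across v@6): 4 holes -> [(3, 4), (3, 5), (3, 6), (3, 7)]
Unfold 2 (reflect across h@3): 8 holes -> [(2, 4), (2, 5), (2, 6), (2, 7), (3, 4), (3, 5), (3, 6), (3, 7)]
Unfold 3 (reflect across h@2): 16 holes -> [(0, 4), (0, 5), (0, 6), (0, 7), (1, 4), (1, 5), (1, 6), (1, 7), (2, 4), (2, 5), (2, 6), (2, 7), (3, 4), (3, 5), (3, 6), (3, 7)]
Unfold 4 (reflect across h@4): 32 holes -> [(0, 4), (0, 5), (0, 6), (0, 7), (1, 4), (1, 5), (1, 6), (1, 7), (2, 4), (2, 5), (2, 6), (2, 7), (3, 4), (3, 5), (3, 6), (3, 7), (4, 4), (4, 5), (4, 6), (4, 7), (5, 4), (5, 5), (5, 6), (5, 7), (6, 4), (6, 5), (6, 6), (6, 7), (7, 4), (7, 5), (7, 6), (7, 7)]
Unfold 5 (reflect across v@4): 64 holes -> [(0, 0), (0, 1), (0, 2), (0, 3), (0, 4), (0, 5), (0, 6), (0, 7), (1, 0), (1, 1), (1, 2), (1, 3), (1, 4), (1, 5), (1, 6), (1, 7), (2, 0), (2, 1), (2, 2), (2, 3), (2, 4), (2, 5), (2, 6), (2, 7), (3, 0), (3, 1), (3, 2), (3, 3), (3, 4), (3, 5), (3, 6), (3, 7), (4, 0), (4, 1), (4, 2), (4, 3), (4, 4), (4, 5), (4, 6), (4, 7), (5, 0), (5, 1), (5, 2), (5, 3), (5, 4), (5, 5), (5, 6), (5, 7), (6, 0), (6, 1), (6, 2), (6, 3), (6, 4), (6, 5), (6, 6), (6, 7), (7, 0), (7, 1), (7, 2), (7, 3), (7, 4), (7, 5), (7, 6), (7, 7)]

Answer: 64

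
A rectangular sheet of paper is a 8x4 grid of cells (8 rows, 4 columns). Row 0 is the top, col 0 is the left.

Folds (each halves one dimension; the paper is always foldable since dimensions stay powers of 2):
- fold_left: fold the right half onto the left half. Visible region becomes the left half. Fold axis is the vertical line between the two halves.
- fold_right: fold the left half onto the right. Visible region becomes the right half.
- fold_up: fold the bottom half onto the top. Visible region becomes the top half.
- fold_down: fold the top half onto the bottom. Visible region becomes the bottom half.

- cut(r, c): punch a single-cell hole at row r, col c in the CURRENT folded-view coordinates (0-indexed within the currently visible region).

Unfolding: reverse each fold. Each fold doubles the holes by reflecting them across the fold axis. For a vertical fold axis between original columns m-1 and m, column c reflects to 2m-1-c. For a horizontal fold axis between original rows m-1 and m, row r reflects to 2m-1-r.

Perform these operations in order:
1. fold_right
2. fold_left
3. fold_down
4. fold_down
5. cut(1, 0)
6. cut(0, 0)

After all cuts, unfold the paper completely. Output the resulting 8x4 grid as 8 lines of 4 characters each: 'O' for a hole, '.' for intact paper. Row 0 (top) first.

Answer: OOOO
OOOO
OOOO
OOOO
OOOO
OOOO
OOOO
OOOO

Derivation:
Op 1 fold_right: fold axis v@2; visible region now rows[0,8) x cols[2,4) = 8x2
Op 2 fold_left: fold axis v@3; visible region now rows[0,8) x cols[2,3) = 8x1
Op 3 fold_down: fold axis h@4; visible region now rows[4,8) x cols[2,3) = 4x1
Op 4 fold_down: fold axis h@6; visible region now rows[6,8) x cols[2,3) = 2x1
Op 5 cut(1, 0): punch at orig (7,2); cuts so far [(7, 2)]; region rows[6,8) x cols[2,3) = 2x1
Op 6 cut(0, 0): punch at orig (6,2); cuts so far [(6, 2), (7, 2)]; region rows[6,8) x cols[2,3) = 2x1
Unfold 1 (reflect across h@6): 4 holes -> [(4, 2), (5, 2), (6, 2), (7, 2)]
Unfold 2 (reflect across h@4): 8 holes -> [(0, 2), (1, 2), (2, 2), (3, 2), (4, 2), (5, 2), (6, 2), (7, 2)]
Unfold 3 (reflect across v@3): 16 holes -> [(0, 2), (0, 3), (1, 2), (1, 3), (2, 2), (2, 3), (3, 2), (3, 3), (4, 2), (4, 3), (5, 2), (5, 3), (6, 2), (6, 3), (7, 2), (7, 3)]
Unfold 4 (reflect across v@2): 32 holes -> [(0, 0), (0, 1), (0, 2), (0, 3), (1, 0), (1, 1), (1, 2), (1, 3), (2, 0), (2, 1), (2, 2), (2, 3), (3, 0), (3, 1), (3, 2), (3, 3), (4, 0), (4, 1), (4, 2), (4, 3), (5, 0), (5, 1), (5, 2), (5, 3), (6, 0), (6, 1), (6, 2), (6, 3), (7, 0), (7, 1), (7, 2), (7, 3)]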